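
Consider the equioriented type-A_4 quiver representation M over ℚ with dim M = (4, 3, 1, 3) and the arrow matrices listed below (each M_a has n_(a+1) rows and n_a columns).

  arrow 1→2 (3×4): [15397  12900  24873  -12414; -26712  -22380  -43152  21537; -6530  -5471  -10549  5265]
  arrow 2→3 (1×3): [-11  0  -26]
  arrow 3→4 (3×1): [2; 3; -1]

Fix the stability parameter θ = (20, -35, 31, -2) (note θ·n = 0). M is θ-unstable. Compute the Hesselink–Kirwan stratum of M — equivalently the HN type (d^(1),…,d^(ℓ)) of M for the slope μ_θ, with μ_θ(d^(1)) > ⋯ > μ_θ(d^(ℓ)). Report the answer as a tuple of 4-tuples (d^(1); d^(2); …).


Via rank(M_{q-1}∘⋯∘M_p): M ≅ I[1,1], I[1,2]^2, I[1,4], I[4,4]^2.
μ_θ-semistable layers: μ^(1)=20; μ^(2)=29/2; μ^(3)=-2; μ^(4)=-15/2

((1, 0, 0, 0); (0, 0, 1, 1); (0, 0, 0, 2); (3, 3, 0, 0))


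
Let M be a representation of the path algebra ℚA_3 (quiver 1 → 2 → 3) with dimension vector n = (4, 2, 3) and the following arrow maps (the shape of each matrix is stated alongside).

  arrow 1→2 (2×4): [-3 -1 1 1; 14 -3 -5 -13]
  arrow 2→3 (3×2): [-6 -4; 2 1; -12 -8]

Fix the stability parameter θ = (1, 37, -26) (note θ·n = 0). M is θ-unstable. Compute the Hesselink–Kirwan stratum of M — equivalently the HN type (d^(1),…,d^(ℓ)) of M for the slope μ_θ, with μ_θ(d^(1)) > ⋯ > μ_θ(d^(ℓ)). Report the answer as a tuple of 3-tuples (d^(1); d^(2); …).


Barcode: M ≅ I[1,1]^2, I[1,3]^2, I[3,3]. HN layers by μ_θ (3 steps, strictly decreasing):
  μ^(1)=11/2; μ^(2)=1; μ^(3)=-26

((0, 2, 2); (4, 0, 0); (0, 0, 1))


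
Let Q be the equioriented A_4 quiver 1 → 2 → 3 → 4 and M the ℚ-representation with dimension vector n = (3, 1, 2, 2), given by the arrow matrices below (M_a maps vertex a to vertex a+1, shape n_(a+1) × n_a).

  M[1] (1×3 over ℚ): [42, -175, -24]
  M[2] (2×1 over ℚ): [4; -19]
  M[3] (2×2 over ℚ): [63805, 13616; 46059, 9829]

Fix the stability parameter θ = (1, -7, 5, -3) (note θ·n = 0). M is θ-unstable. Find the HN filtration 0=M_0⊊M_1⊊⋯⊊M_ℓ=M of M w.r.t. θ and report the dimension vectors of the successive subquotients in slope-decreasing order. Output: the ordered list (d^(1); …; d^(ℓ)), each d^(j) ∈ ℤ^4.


Via rank(M_{q-1}∘⋯∘M_p): M ≅ I[1,1]^2, I[1,4], I[3,4].
μ_θ-semistable layers: μ^(1)=1; μ^(2)=-3

((2, 0, 2, 2); (1, 1, 0, 0))


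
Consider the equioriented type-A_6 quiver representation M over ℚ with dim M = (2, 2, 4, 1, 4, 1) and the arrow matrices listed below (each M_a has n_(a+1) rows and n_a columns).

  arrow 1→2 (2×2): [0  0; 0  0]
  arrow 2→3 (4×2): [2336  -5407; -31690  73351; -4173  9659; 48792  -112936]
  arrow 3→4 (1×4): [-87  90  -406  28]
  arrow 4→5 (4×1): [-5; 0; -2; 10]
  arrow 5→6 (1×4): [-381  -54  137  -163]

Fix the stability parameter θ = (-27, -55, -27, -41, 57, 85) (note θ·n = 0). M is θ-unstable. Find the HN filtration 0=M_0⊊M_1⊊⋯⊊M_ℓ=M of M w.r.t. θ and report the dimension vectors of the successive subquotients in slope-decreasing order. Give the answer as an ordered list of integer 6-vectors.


Barcode: M ≅ I[1,1]^2, I[2,3], I[2,6], I[3,3]^2, I[5,5]^3. HN layers by μ_θ (5 steps, strictly decreasing):
  μ^(1)=85; μ^(2)=57; μ^(3)=-27; μ^(4)=-34; μ^(5)=-55

((0, 0, 0, 0, 0, 1); (0, 0, 0, 0, 4, 0); (2, 0, 3, 0, 0, 0); (0, 0, 1, 1, 0, 0); (0, 2, 0, 0, 0, 0))


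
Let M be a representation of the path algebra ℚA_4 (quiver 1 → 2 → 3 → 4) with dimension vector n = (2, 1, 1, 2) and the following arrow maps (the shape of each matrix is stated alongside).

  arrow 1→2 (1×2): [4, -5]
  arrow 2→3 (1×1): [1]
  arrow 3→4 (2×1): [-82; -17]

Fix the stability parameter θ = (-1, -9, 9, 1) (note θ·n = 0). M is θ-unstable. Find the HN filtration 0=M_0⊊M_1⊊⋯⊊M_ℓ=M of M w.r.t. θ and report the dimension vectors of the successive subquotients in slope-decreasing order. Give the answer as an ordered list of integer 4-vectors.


Interval decomposition of M: I[1,1], I[1,4], I[4,4].
HN type (ℓ=4): μ^(1)=5; μ^(2)=1; μ^(3)=-1; μ^(4)=-5

((0, 0, 1, 1); (0, 0, 0, 1); (1, 0, 0, 0); (1, 1, 0, 0))


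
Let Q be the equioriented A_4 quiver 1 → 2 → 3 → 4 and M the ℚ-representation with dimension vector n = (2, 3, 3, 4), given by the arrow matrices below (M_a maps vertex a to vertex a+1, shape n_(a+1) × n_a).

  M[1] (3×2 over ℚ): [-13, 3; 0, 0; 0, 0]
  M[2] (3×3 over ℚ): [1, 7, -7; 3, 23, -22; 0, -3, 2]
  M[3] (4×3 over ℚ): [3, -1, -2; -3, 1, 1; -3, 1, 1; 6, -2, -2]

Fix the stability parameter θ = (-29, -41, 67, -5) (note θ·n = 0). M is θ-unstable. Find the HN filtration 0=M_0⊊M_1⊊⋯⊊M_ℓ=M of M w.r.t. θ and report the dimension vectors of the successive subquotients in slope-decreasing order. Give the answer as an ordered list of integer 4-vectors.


Barcode: M ≅ I[1,1], I[1,3], I[2,4]^2, I[4,4]^2. HN layers by μ_θ (6 steps, strictly decreasing):
  μ^(1)=67; μ^(2)=31; μ^(3)=-5; μ^(4)=-29; μ^(5)=-35; μ^(6)=-41

((0, 0, 1, 0); (0, 0, 2, 2); (0, 0, 0, 2); (1, 0, 0, 0); (1, 1, 0, 0); (0, 2, 0, 0))


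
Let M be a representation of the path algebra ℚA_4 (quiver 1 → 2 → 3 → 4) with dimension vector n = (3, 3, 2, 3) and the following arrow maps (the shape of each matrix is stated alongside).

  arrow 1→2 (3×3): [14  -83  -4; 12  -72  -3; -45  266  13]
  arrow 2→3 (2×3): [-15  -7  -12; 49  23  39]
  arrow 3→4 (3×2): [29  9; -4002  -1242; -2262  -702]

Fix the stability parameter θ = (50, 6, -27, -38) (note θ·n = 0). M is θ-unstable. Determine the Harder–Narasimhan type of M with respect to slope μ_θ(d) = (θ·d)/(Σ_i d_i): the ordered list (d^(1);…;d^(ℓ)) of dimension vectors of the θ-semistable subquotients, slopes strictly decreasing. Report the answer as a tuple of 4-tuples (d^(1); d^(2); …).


Barcode: M ≅ I[1,2], I[1,3], I[1,4], I[4,4]^2. HN layers by μ_θ (4 steps, strictly decreasing):
  μ^(1)=28; μ^(2)=29/3; μ^(3)=-9/4; μ^(4)=-38

((1, 1, 0, 0); (1, 1, 1, 0); (1, 1, 1, 1); (0, 0, 0, 2))


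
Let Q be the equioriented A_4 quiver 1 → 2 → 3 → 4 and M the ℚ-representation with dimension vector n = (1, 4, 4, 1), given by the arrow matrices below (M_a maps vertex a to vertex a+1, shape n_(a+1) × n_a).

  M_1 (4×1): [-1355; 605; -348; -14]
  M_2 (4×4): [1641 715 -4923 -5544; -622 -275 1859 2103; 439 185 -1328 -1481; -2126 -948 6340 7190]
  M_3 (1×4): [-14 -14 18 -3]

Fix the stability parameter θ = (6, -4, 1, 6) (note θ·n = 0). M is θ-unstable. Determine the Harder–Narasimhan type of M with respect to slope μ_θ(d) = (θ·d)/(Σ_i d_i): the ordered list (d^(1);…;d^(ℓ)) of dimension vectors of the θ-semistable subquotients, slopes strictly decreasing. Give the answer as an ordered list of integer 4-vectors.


Interval decomposition of M: I[1,3], I[2,2], I[2,3], I[2,4], I[3,3].
HN type (ℓ=3): μ^(1)=6; μ^(2)=1; μ^(3)=-4

((0, 0, 0, 1); (1, 1, 4, 0); (0, 3, 0, 0))


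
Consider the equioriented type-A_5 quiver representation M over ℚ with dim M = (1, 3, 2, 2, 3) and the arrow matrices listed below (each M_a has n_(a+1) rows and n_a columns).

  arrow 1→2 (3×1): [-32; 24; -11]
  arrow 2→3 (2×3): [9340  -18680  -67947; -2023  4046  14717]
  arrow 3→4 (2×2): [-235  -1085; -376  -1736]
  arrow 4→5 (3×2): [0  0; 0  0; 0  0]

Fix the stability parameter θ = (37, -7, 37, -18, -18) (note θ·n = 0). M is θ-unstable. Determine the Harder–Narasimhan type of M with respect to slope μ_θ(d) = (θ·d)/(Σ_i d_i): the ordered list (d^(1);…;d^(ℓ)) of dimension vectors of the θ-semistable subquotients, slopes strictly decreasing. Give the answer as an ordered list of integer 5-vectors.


Via rank(M_{q-1}∘⋯∘M_p): M ≅ I[1,3], I[2,2], I[2,4], I[4,4], I[5,5]^3.
μ_θ-semistable layers: μ^(1)=37; μ^(2)=15; μ^(3)=19/2; μ^(4)=-7; μ^(5)=-18

((0, 0, 1, 0, 0); (1, 1, 0, 0, 0); (0, 0, 1, 1, 0); (0, 2, 0, 0, 0); (0, 0, 0, 1, 3))


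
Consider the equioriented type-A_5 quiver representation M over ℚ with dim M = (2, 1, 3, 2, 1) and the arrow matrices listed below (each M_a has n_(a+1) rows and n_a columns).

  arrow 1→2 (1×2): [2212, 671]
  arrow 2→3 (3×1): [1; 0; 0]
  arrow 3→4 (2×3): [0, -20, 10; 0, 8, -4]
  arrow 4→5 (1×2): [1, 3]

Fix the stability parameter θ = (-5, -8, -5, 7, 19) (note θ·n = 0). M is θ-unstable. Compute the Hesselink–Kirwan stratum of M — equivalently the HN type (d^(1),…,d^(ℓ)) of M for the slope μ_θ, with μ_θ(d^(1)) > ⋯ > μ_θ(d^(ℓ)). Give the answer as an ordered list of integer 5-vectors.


Interval decomposition of M: I[1,1], I[1,3], I[3,3], I[3,5], I[4,4].
HN type (ℓ=4): μ^(1)=19; μ^(2)=7; μ^(3)=-5; μ^(4)=-13/2

((0, 0, 0, 0, 1); (0, 0, 0, 2, 0); (1, 0, 3, 0, 0); (1, 1, 0, 0, 0))


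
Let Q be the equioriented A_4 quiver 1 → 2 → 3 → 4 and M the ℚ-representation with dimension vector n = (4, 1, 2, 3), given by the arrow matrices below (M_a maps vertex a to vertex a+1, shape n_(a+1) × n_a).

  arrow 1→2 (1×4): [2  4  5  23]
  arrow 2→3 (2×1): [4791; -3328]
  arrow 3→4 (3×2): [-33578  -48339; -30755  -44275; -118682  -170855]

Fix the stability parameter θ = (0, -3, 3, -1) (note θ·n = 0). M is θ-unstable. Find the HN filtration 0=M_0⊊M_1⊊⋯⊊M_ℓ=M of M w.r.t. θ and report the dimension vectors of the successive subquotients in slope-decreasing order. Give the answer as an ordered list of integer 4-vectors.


Barcode: M ≅ I[1,1]^3, I[1,4], I[3,4], I[4,4]. HN layers by μ_θ (4 steps, strictly decreasing):
  μ^(1)=1; μ^(2)=0; μ^(3)=-1; μ^(4)=-3/2

((0, 0, 2, 2); (3, 0, 0, 0); (0, 0, 0, 1); (1, 1, 0, 0))


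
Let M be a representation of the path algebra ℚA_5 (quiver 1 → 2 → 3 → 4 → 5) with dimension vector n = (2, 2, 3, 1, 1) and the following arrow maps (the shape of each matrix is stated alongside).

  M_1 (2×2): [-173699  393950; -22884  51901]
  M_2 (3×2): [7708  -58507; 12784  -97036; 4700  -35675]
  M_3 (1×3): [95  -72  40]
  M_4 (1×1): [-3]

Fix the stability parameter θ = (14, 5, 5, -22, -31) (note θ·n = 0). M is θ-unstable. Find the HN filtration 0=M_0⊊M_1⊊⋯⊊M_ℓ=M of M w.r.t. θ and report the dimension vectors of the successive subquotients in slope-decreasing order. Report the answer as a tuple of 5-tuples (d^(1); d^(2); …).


Barcode: M ≅ I[1,2], I[1,5], I[3,3]^2. HN layers by μ_θ (3 steps, strictly decreasing):
  μ^(1)=19/2; μ^(2)=5; μ^(3)=-29/5

((1, 1, 0, 0, 0); (0, 0, 2, 0, 0); (1, 1, 1, 1, 1))


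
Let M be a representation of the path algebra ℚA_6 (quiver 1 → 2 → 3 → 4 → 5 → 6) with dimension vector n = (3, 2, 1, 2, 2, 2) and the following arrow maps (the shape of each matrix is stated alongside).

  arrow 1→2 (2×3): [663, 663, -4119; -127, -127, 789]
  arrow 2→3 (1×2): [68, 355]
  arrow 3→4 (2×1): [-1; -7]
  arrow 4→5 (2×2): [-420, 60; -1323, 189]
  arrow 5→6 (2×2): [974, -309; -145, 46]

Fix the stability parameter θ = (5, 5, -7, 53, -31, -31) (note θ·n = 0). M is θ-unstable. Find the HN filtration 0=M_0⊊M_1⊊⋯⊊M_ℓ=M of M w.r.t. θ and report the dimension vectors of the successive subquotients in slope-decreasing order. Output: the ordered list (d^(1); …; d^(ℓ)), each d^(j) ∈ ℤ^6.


Interval decomposition of M: I[1,1], I[1,2], I[1,4], I[4,6], I[5,6].
HN type (ℓ=5): μ^(1)=53; μ^(2)=5; μ^(3)=1; μ^(4)=-3; μ^(5)=-31

((0, 0, 0, 1, 0, 0); (2, 1, 0, 0, 0, 0); (1, 1, 1, 0, 0, 0); (0, 0, 0, 1, 1, 1); (0, 0, 0, 0, 1, 1))


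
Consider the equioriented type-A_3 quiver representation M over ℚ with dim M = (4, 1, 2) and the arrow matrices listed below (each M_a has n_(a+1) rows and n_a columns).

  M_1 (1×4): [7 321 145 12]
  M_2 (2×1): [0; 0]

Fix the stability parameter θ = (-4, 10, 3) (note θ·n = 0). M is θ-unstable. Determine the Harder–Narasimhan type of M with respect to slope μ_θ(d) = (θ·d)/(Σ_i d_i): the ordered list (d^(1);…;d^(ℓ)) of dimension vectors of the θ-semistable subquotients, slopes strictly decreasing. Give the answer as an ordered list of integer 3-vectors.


Via rank(M_{q-1}∘⋯∘M_p): M ≅ I[1,1]^3, I[1,2], I[3,3]^2.
μ_θ-semistable layers: μ^(1)=10; μ^(2)=3; μ^(3)=-4

((0, 1, 0); (0, 0, 2); (4, 0, 0))


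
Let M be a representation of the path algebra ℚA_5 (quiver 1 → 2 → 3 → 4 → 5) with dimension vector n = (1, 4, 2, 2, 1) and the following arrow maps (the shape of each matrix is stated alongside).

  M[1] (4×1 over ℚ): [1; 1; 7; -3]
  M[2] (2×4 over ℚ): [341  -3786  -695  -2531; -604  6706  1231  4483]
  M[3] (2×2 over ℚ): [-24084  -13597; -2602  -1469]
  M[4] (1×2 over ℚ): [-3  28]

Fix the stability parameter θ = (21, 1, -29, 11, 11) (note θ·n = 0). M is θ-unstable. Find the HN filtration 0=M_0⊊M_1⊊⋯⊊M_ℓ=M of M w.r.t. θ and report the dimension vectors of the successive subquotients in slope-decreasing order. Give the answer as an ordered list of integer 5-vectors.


Interval decomposition of M: I[1,5], I[2,2]^2, I[2,4].
HN type (ℓ=4): μ^(1)=11; μ^(2)=1; μ^(3)=-7/3; μ^(4)=-14

((0, 0, 0, 2, 1); (0, 2, 0, 0, 0); (1, 1, 1, 0, 0); (0, 1, 1, 0, 0))


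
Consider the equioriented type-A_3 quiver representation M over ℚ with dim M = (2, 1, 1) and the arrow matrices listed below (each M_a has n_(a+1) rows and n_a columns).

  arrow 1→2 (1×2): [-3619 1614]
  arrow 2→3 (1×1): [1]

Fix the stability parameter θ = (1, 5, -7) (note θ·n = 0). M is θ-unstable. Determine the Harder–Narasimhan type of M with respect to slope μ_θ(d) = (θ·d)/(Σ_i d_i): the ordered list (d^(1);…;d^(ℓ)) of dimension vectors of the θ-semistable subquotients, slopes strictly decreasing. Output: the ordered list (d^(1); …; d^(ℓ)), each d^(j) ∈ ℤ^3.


Via rank(M_{q-1}∘⋯∘M_p): M ≅ I[1,1], I[1,3].
μ_θ-semistable layers: μ^(1)=1; μ^(2)=-1/3

((1, 0, 0); (1, 1, 1))


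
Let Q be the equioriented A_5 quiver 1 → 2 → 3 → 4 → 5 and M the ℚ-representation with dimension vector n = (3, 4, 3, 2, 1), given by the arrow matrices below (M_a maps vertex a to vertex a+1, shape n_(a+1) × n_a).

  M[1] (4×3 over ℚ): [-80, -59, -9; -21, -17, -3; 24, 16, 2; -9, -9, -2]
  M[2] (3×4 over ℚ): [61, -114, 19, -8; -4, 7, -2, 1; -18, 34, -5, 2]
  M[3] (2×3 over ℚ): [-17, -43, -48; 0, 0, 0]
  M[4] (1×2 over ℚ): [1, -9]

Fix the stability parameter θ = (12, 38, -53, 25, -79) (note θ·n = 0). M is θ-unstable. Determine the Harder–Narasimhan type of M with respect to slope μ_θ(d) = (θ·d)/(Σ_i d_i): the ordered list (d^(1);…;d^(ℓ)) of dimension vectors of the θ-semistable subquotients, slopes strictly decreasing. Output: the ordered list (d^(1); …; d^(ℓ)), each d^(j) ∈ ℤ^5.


Via rank(M_{q-1}∘⋯∘M_p): M ≅ I[1,2], I[1,3], I[1,5], I[2,3], I[4,4].
μ_θ-semistable layers: μ^(1)=38; μ^(2)=25; μ^(3)=12; μ^(4)=-1; μ^(5)=-15/2; μ^(6)=-57/5

((0, 1, 0, 0, 0); (0, 0, 0, 1, 0); (1, 0, 0, 0, 0); (1, 1, 1, 0, 0); (0, 1, 1, 0, 0); (1, 1, 1, 1, 1))


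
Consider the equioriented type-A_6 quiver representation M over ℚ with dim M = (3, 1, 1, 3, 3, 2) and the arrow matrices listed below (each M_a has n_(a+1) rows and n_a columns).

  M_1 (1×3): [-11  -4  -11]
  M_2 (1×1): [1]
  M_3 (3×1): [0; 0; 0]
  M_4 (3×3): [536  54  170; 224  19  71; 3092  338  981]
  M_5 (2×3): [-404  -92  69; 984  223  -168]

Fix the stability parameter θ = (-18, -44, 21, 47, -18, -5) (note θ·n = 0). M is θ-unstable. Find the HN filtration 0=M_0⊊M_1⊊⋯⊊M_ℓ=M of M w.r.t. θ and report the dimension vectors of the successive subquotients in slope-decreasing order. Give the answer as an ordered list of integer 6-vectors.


Via rank(M_{q-1}∘⋯∘M_p): M ≅ I[1,1]^2, I[1,3], I[4,5], I[4,6]^2.
μ_θ-semistable layers: μ^(1)=21; μ^(2)=29/2; μ^(3)=8; μ^(4)=-18; μ^(5)=-31

((0, 0, 1, 0, 0, 0); (0, 0, 0, 1, 1, 0); (0, 0, 0, 2, 2, 2); (2, 0, 0, 0, 0, 0); (1, 1, 0, 0, 0, 0))


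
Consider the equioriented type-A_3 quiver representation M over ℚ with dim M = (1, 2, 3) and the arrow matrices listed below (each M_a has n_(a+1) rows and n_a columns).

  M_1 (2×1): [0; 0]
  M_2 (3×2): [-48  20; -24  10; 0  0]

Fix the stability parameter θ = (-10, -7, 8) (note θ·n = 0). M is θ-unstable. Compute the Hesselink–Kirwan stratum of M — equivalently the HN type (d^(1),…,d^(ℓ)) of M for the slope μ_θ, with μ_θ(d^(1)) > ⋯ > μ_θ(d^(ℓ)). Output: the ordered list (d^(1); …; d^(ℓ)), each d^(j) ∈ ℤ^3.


Via rank(M_{q-1}∘⋯∘M_p): M ≅ I[1,1], I[2,2], I[2,3], I[3,3]^2.
μ_θ-semistable layers: μ^(1)=8; μ^(2)=-7; μ^(3)=-10

((0, 0, 3); (0, 2, 0); (1, 0, 0))


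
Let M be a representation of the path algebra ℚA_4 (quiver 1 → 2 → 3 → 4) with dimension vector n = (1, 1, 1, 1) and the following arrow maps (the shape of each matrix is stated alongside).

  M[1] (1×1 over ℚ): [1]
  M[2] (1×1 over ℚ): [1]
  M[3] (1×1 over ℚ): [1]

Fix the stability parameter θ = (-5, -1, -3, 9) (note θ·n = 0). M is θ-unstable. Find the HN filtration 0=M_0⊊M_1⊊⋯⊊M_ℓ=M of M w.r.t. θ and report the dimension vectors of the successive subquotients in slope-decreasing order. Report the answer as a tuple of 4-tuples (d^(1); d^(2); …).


Barcode: M ≅ I[1,4]. HN layers by μ_θ (3 steps, strictly decreasing):
  μ^(1)=9; μ^(2)=-2; μ^(3)=-5

((0, 0, 0, 1); (0, 1, 1, 0); (1, 0, 0, 0))


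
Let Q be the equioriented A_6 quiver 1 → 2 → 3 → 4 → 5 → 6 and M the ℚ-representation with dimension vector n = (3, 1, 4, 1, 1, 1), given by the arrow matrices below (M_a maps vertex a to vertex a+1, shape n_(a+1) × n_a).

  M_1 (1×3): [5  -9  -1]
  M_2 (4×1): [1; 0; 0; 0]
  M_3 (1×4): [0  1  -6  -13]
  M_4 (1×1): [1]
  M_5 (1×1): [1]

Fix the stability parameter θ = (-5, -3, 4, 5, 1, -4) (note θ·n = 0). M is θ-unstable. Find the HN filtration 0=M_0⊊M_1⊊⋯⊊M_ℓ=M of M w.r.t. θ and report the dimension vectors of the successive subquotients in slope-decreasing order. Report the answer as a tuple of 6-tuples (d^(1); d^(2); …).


Barcode: M ≅ I[1,1]^2, I[1,3], I[3,3]^2, I[3,6]. HN layers by μ_θ (4 steps, strictly decreasing):
  μ^(1)=4; μ^(2)=3/2; μ^(3)=-3; μ^(4)=-5

((0, 0, 3, 0, 0, 0); (0, 0, 1, 1, 1, 1); (0, 1, 0, 0, 0, 0); (3, 0, 0, 0, 0, 0))


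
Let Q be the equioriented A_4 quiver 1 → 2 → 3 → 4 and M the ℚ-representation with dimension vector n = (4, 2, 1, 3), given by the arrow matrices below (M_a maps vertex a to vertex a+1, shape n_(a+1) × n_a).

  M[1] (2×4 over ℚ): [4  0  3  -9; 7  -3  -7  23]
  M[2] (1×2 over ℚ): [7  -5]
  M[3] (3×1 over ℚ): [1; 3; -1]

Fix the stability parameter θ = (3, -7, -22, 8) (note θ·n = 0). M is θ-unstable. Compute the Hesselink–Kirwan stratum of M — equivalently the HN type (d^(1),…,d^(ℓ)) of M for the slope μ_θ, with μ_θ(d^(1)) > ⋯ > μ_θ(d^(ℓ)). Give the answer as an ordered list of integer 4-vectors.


Via rank(M_{q-1}∘⋯∘M_p): M ≅ I[1,1]^2, I[1,2], I[1,4], I[4,4]^2.
μ_θ-semistable layers: μ^(1)=8; μ^(2)=3; μ^(3)=-2; μ^(4)=-26/3

((0, 0, 0, 3); (2, 0, 0, 0); (1, 1, 0, 0); (1, 1, 1, 0))


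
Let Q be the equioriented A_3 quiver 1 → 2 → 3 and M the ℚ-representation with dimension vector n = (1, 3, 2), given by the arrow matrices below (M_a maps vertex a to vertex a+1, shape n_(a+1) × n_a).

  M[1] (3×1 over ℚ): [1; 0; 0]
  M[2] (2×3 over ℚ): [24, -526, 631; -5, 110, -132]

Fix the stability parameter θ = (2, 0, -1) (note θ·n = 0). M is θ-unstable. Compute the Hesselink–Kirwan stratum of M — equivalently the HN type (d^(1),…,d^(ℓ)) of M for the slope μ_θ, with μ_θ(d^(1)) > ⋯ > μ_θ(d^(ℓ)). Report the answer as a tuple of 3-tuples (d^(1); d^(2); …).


Barcode: M ≅ I[1,3], I[2,2], I[2,3]. HN layers by μ_θ (3 steps, strictly decreasing):
  μ^(1)=1/3; μ^(2)=0; μ^(3)=-1/2

((1, 1, 1); (0, 1, 0); (0, 1, 1))


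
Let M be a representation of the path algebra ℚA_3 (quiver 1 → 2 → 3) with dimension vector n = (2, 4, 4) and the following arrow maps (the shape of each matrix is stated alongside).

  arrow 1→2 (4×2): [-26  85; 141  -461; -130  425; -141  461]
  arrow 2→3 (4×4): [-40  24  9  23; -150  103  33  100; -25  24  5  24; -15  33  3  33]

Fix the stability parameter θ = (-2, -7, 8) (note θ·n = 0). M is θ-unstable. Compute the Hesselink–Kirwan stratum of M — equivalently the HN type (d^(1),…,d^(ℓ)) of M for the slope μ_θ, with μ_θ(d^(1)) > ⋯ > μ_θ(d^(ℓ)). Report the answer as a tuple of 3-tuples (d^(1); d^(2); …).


Interval decomposition of M: I[1,2], I[1,3], I[2,3]^2, I[3,3].
HN type (ℓ=3): μ^(1)=8; μ^(2)=-9/2; μ^(3)=-7

((0, 0, 4); (2, 2, 0); (0, 2, 0))


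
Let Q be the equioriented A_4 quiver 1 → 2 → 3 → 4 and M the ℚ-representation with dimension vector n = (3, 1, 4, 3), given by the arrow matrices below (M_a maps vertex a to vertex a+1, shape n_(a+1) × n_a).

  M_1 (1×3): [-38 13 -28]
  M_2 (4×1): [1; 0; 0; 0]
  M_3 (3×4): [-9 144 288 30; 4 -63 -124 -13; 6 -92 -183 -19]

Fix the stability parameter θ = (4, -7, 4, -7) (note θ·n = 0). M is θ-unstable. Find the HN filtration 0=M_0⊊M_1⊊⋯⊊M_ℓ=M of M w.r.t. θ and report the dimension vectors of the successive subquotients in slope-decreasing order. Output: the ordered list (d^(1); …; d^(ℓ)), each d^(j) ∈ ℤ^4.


Interval decomposition of M: I[1,1]^2, I[1,4], I[3,3], I[3,4]^2.
HN type (ℓ=2): μ^(1)=4; μ^(2)=-3/2

((2, 0, 1, 0); (1, 1, 3, 3))


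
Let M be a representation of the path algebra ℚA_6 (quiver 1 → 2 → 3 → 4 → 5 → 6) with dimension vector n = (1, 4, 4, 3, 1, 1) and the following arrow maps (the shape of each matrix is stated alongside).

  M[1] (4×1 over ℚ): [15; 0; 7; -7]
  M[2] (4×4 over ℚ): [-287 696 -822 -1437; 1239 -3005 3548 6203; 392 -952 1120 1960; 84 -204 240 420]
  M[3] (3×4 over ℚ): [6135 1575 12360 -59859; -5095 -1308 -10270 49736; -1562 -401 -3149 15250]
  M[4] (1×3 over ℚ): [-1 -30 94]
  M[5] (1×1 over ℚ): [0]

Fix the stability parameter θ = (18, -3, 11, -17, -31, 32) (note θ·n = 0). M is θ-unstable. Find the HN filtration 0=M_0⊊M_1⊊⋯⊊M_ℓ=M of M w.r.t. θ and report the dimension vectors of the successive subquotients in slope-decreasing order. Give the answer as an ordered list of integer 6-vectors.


Interval decomposition of M: I[1,2], I[2,2], I[2,4], I[2,5], I[3,3], I[3,4], I[6,6].
HN type (ℓ=5): μ^(1)=32; μ^(2)=11; μ^(3)=15/2; μ^(4)=-3; μ^(5)=-10

((0, 0, 0, 0, 0, 1); (0, 0, 1, 0, 0, 0); (1, 1, 0, 0, 0, 0); (0, 2, 2, 2, 0, 0); (0, 1, 1, 1, 1, 0))


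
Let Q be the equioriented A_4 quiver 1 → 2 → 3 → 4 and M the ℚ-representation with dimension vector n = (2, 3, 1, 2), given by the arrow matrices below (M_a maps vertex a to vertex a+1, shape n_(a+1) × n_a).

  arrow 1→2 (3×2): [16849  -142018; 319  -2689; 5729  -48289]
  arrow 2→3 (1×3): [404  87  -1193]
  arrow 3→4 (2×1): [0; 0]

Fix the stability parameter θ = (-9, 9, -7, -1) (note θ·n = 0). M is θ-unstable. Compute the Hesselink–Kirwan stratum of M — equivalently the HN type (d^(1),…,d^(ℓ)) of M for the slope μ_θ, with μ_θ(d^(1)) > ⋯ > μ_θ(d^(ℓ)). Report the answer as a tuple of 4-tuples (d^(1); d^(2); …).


Interval decomposition of M: I[1,2], I[1,3], I[2,2], I[4,4]^2.
HN type (ℓ=4): μ^(1)=9; μ^(2)=1; μ^(3)=-1; μ^(4)=-9

((0, 2, 0, 0); (0, 1, 1, 0); (0, 0, 0, 2); (2, 0, 0, 0))


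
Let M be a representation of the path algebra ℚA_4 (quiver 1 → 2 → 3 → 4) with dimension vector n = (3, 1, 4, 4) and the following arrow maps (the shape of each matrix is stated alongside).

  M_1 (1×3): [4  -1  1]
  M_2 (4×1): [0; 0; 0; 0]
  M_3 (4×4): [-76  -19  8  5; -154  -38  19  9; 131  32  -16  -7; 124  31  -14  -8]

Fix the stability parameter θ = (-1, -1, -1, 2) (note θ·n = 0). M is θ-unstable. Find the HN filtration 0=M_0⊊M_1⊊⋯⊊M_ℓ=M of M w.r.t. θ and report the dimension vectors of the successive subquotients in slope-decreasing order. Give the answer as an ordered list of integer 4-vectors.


Via rank(M_{q-1}∘⋯∘M_p): M ≅ I[1,1]^2, I[1,2], I[3,4]^4.
μ_θ-semistable layers: μ^(1)=2; μ^(2)=-1

((0, 0, 0, 4); (3, 1, 4, 0))


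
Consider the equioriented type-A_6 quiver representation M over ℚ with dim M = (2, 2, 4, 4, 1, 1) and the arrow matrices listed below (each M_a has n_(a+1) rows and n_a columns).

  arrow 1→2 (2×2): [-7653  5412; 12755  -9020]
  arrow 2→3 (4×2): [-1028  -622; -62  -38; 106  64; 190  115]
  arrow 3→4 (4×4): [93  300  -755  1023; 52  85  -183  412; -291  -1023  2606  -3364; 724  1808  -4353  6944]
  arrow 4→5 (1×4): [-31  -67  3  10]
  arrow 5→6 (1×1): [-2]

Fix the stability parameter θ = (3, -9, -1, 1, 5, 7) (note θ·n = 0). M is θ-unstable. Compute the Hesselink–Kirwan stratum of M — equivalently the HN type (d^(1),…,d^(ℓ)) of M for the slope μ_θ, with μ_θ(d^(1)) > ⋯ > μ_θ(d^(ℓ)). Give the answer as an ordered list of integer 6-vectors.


Via rank(M_{q-1}∘⋯∘M_p): M ≅ I[1,1], I[1,6], I[2,4], I[3,4]^2.
μ_θ-semistable layers: μ^(1)=7; μ^(2)=5; μ^(3)=3; μ^(4)=1; μ^(5)=-1; μ^(6)=-3; μ^(7)=-9

((0, 0, 0, 0, 0, 1); (0, 0, 0, 0, 1, 0); (1, 0, 0, 0, 0, 0); (0, 0, 0, 4, 0, 0); (0, 0, 4, 0, 0, 0); (1, 1, 0, 0, 0, 0); (0, 1, 0, 0, 0, 0))


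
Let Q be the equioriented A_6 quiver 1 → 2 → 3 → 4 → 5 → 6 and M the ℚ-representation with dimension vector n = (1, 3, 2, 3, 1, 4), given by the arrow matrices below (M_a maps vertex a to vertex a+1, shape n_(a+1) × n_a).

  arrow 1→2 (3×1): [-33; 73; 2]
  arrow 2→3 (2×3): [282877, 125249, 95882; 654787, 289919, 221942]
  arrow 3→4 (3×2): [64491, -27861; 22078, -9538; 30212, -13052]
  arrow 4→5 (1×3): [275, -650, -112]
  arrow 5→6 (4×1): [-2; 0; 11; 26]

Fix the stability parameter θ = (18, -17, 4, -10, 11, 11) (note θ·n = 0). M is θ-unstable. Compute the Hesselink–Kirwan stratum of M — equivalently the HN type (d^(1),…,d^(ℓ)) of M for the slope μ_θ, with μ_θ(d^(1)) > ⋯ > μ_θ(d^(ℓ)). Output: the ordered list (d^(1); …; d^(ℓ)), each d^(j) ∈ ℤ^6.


Via rank(M_{q-1}∘⋯∘M_p): M ≅ I[1,2], I[2,2], I[2,3], I[3,6], I[4,4]^2, I[6,6]^3.
μ_θ-semistable layers: μ^(1)=11; μ^(2)=4; μ^(3)=1/2; μ^(4)=-3; μ^(5)=-10; μ^(6)=-17

((0, 0, 0, 0, 1, 4); (0, 0, 1, 0, 0, 0); (1, 1, 0, 0, 0, 0); (0, 0, 1, 1, 0, 0); (0, 0, 0, 2, 0, 0); (0, 2, 0, 0, 0, 0))


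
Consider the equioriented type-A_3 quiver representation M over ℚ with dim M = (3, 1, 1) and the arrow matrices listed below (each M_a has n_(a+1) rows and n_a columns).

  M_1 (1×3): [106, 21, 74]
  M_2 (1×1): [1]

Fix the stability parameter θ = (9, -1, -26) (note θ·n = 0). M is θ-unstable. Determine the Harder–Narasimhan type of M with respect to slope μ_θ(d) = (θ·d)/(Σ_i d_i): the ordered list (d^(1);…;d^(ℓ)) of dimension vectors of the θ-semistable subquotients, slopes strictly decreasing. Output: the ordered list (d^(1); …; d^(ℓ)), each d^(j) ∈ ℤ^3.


Via rank(M_{q-1}∘⋯∘M_p): M ≅ I[1,1]^2, I[1,3].
μ_θ-semistable layers: μ^(1)=9; μ^(2)=-6

((2, 0, 0); (1, 1, 1))


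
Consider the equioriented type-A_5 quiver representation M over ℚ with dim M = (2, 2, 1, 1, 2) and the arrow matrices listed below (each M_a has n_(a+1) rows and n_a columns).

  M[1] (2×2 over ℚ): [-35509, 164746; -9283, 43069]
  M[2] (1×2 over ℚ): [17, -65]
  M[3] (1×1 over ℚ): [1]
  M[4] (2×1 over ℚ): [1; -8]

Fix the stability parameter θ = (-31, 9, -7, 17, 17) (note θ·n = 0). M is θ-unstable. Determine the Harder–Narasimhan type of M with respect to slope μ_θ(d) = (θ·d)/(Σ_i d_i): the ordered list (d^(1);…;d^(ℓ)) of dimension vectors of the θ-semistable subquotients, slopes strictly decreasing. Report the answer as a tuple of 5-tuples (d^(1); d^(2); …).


Interval decomposition of M: I[1,2], I[1,5], I[5,5].
HN type (ℓ=4): μ^(1)=17; μ^(2)=9; μ^(3)=1; μ^(4)=-31

((0, 0, 0, 1, 2); (0, 1, 0, 0, 0); (0, 1, 1, 0, 0); (2, 0, 0, 0, 0))


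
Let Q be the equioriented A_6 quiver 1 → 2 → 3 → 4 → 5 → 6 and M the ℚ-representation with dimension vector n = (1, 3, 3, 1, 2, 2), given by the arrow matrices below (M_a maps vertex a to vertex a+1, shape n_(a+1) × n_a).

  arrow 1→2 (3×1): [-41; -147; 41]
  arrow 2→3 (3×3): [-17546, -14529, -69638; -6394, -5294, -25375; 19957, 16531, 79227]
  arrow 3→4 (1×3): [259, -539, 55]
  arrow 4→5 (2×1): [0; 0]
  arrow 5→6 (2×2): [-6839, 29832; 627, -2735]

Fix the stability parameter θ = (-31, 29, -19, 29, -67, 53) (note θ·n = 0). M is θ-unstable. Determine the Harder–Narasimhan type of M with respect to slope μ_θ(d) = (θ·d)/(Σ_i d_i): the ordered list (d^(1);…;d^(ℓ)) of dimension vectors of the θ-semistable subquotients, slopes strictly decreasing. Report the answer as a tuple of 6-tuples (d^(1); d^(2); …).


Barcode: M ≅ I[1,4], I[2,3]^2, I[5,6]^2. HN layers by μ_θ (5 steps, strictly decreasing):
  μ^(1)=53; μ^(2)=29; μ^(3)=5; μ^(4)=-31; μ^(5)=-67

((0, 0, 0, 0, 0, 2); (0, 0, 0, 1, 0, 0); (0, 3, 3, 0, 0, 0); (1, 0, 0, 0, 0, 0); (0, 0, 0, 0, 2, 0))


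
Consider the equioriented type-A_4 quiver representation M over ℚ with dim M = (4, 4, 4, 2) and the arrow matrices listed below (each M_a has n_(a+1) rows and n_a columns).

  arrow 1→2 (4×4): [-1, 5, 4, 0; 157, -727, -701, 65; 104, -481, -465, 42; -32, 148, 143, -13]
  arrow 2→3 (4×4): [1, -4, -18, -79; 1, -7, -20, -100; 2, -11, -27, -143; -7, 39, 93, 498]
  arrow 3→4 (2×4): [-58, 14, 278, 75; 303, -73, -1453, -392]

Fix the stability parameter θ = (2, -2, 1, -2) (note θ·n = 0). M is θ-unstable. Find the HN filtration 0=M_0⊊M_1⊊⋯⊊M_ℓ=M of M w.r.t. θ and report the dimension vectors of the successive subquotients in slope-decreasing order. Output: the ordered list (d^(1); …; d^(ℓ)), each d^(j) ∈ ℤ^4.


Interval decomposition of M: I[1,2], I[1,3], I[1,4]^2, I[3,3].
HN type (ℓ=3): μ^(1)=1; μ^(2)=0; μ^(3)=-1/4

((0, 0, 2, 0); (2, 2, 0, 0); (2, 2, 2, 2))


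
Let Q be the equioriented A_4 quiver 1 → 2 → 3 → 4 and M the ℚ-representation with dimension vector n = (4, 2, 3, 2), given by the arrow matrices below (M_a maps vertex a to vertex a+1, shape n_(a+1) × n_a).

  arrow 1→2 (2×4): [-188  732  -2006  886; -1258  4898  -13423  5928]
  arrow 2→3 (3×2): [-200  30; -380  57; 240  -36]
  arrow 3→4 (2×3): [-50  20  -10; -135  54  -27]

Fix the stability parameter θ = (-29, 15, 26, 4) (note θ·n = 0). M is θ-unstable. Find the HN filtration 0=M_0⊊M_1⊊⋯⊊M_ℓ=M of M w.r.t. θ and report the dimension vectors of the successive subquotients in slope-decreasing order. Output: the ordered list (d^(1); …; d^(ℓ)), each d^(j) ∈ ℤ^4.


Barcode: M ≅ I[1,1]^2, I[1,2], I[1,3], I[3,3], I[3,4], I[4,4]. HN layers by μ_θ (4 steps, strictly decreasing):
  μ^(1)=26; μ^(2)=15; μ^(3)=4; μ^(4)=-29

((0, 0, 2, 0); (0, 2, 1, 1); (0, 0, 0, 1); (4, 0, 0, 0))


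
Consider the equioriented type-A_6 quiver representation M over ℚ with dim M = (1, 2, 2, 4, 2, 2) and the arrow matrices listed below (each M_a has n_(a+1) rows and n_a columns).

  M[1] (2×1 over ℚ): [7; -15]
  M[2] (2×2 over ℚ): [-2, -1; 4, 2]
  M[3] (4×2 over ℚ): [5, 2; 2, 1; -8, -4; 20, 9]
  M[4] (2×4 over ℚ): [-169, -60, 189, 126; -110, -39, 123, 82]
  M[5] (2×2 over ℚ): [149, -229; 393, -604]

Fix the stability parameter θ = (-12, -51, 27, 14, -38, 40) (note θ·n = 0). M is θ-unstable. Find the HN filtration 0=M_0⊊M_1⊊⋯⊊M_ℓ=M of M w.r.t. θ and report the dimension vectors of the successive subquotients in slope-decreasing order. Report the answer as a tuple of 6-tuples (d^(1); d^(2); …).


Via rank(M_{q-1}∘⋯∘M_p): M ≅ I[1,6], I[2,2], I[3,6], I[4,4]^2.
μ_θ-semistable layers: μ^(1)=40; μ^(2)=14; μ^(3)=1; μ^(4)=-63/2; μ^(5)=-51

((0, 0, 0, 0, 0, 2); (0, 0, 0, 2, 0, 0); (0, 0, 2, 2, 2, 0); (1, 1, 0, 0, 0, 0); (0, 1, 0, 0, 0, 0))


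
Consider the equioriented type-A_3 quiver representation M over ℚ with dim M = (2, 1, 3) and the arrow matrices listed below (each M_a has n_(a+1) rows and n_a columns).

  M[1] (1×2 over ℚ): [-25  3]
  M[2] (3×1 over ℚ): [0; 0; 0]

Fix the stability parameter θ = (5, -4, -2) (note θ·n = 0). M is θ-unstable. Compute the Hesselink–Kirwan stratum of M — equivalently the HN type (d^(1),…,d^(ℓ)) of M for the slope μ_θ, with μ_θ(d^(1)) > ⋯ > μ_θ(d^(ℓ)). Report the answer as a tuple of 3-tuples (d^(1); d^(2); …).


Interval decomposition of M: I[1,1], I[1,2], I[3,3]^3.
HN type (ℓ=3): μ^(1)=5; μ^(2)=1/2; μ^(3)=-2

((1, 0, 0); (1, 1, 0); (0, 0, 3))


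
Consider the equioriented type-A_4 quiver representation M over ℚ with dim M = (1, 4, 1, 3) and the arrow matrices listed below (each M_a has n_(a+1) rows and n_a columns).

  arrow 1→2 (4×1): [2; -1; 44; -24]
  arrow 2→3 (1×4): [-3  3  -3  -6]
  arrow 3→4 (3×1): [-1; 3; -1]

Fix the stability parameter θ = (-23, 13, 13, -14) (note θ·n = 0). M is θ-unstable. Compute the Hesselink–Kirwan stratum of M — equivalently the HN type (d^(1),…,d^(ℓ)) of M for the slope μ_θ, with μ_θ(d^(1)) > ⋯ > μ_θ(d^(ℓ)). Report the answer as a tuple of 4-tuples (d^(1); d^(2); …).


Interval decomposition of M: I[1,4], I[2,2]^3, I[4,4]^2.
HN type (ℓ=4): μ^(1)=13; μ^(2)=4; μ^(3)=-14; μ^(4)=-23

((0, 3, 0, 0); (0, 1, 1, 1); (0, 0, 0, 2); (1, 0, 0, 0))


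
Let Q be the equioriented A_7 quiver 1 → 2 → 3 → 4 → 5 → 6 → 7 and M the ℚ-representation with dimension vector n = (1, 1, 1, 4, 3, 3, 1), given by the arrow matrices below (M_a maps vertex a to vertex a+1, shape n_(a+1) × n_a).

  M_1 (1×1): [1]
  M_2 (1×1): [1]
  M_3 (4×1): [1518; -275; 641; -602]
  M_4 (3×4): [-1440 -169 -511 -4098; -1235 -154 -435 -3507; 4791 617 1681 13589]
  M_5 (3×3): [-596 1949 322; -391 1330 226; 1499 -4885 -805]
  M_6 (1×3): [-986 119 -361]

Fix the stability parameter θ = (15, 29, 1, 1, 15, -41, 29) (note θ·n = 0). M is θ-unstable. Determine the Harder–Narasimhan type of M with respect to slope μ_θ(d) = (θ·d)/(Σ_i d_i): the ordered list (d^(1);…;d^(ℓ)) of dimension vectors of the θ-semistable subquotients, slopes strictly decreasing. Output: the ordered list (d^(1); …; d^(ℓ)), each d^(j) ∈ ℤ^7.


Via rank(M_{q-1}∘⋯∘M_p): M ≅ I[1,7], I[4,4], I[4,6]^2.
μ_θ-semistable layers: μ^(1)=29; μ^(2)=10/3; μ^(3)=1; μ^(4)=-25/3

((0, 0, 0, 0, 0, 0, 1); (1, 1, 1, 1, 1, 1, 0); (0, 0, 0, 1, 0, 0, 0); (0, 0, 0, 2, 2, 2, 0))


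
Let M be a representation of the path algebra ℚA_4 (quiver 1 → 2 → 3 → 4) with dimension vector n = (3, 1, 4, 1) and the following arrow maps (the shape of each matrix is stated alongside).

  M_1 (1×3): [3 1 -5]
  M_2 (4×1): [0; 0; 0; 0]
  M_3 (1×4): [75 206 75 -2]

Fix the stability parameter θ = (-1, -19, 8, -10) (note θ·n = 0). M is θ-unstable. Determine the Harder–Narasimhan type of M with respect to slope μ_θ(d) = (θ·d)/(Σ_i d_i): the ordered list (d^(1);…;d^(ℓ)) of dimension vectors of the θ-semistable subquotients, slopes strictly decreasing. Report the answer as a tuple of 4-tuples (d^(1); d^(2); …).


Via rank(M_{q-1}∘⋯∘M_p): M ≅ I[1,1]^2, I[1,2], I[3,3]^3, I[3,4].
μ_θ-semistable layers: μ^(1)=8; μ^(2)=-1; μ^(3)=-10

((0, 0, 3, 0); (2, 0, 1, 1); (1, 1, 0, 0))


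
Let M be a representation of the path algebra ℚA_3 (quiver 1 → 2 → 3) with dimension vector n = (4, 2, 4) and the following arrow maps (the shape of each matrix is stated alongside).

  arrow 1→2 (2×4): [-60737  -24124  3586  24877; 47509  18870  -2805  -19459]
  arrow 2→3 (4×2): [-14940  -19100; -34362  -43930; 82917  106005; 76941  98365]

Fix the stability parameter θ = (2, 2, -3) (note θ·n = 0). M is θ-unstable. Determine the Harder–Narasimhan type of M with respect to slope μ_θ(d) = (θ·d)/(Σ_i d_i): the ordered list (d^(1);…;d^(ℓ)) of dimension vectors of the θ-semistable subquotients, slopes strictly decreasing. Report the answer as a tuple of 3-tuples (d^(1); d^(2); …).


Interval decomposition of M: I[1,1]^2, I[1,2], I[1,3], I[3,3]^3.
HN type (ℓ=3): μ^(1)=2; μ^(2)=1/3; μ^(3)=-3

((3, 1, 0); (1, 1, 1); (0, 0, 3))


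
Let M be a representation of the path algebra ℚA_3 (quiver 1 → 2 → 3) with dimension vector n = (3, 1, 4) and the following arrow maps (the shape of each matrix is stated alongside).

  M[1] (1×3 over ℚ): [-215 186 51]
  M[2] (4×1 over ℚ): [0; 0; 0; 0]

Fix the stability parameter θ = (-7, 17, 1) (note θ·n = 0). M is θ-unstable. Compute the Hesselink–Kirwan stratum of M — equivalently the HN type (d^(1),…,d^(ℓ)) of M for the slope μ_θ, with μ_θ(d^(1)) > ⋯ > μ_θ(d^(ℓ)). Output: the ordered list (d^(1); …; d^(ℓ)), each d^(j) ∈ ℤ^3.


Barcode: M ≅ I[1,1]^2, I[1,2], I[3,3]^4. HN layers by μ_θ (3 steps, strictly decreasing):
  μ^(1)=17; μ^(2)=1; μ^(3)=-7

((0, 1, 0); (0, 0, 4); (3, 0, 0))


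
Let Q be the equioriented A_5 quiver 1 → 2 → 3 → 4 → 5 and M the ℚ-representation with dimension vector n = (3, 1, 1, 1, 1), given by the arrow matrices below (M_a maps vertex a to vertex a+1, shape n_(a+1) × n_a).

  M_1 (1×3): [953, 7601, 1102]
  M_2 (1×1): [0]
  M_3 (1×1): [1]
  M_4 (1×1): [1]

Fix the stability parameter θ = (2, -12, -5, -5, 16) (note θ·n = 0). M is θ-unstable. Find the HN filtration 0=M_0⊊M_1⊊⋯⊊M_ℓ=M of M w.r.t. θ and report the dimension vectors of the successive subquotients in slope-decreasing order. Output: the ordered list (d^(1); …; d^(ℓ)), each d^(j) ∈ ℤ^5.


Barcode: M ≅ I[1,1]^2, I[1,2], I[3,5]. HN layers by μ_θ (3 steps, strictly decreasing):
  μ^(1)=16; μ^(2)=2; μ^(3)=-5

((0, 0, 0, 0, 1); (2, 0, 0, 0, 0); (1, 1, 1, 1, 0))


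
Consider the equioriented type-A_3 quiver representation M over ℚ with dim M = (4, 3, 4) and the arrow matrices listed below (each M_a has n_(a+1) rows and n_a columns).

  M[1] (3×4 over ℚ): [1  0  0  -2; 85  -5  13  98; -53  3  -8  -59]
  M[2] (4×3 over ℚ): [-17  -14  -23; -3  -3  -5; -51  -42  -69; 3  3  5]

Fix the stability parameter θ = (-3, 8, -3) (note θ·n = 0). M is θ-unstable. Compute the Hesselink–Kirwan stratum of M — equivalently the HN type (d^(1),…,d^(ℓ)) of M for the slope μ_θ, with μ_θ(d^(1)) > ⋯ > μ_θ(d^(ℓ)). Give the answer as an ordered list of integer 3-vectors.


Interval decomposition of M: I[1,1], I[1,2], I[1,3]^2, I[3,3]^2.
HN type (ℓ=3): μ^(1)=8; μ^(2)=5/2; μ^(3)=-3

((0, 1, 0); (0, 2, 2); (4, 0, 2))


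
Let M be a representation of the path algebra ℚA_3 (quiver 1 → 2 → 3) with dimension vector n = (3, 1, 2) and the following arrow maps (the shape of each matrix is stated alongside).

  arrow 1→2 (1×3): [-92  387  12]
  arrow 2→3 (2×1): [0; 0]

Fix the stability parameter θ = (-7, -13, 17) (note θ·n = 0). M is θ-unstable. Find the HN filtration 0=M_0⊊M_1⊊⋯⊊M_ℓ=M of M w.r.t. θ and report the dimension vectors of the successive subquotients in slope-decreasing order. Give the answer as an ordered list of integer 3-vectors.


Interval decomposition of M: I[1,1]^2, I[1,2], I[3,3]^2.
HN type (ℓ=3): μ^(1)=17; μ^(2)=-7; μ^(3)=-10

((0, 0, 2); (2, 0, 0); (1, 1, 0))


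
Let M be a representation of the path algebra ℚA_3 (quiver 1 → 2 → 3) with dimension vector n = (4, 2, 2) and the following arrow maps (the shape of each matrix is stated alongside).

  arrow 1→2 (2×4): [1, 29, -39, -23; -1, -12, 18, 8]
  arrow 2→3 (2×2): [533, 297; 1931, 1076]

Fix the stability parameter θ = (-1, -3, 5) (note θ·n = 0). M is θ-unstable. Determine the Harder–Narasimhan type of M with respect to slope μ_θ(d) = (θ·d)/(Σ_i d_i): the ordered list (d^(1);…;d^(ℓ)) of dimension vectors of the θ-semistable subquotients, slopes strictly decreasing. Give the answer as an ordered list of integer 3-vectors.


Interval decomposition of M: I[1,1]^2, I[1,3]^2.
HN type (ℓ=3): μ^(1)=5; μ^(2)=-1; μ^(3)=-2

((0, 0, 2); (2, 0, 0); (2, 2, 0))


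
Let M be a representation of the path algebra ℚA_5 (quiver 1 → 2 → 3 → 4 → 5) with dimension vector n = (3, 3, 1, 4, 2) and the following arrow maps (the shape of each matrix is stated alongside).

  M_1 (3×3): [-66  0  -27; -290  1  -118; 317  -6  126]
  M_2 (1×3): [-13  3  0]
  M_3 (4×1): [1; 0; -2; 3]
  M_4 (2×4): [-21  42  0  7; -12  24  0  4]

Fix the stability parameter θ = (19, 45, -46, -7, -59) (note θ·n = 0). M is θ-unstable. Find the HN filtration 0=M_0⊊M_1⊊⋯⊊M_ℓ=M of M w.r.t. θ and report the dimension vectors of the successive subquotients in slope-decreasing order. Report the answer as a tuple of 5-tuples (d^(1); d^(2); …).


Interval decomposition of M: I[1,2]^2, I[1,4], I[4,4]^2, I[4,5], I[5,5].
HN type (ℓ=6): μ^(1)=45; μ^(2)=19; μ^(3)=11/4; μ^(4)=-7; μ^(5)=-33; μ^(6)=-59

((0, 2, 0, 0, 0); (2, 0, 0, 0, 0); (1, 1, 1, 1, 0); (0, 0, 0, 2, 0); (0, 0, 0, 1, 1); (0, 0, 0, 0, 1))
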